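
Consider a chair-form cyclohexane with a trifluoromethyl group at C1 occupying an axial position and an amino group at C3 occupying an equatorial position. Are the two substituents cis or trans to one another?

trans

C1 and C3 have the same parity, so their axial bonds point in the same direction.
With same-parity carbons, two substituents on the same face are both axial or both equatorial; opposite faces give one of each.
Here the groups are axial/equatorial → opposite face → trans.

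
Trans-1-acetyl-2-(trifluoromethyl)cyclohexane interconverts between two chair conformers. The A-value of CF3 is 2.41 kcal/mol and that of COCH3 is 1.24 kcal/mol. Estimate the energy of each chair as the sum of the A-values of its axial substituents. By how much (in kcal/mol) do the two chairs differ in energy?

C1 and C2 have opposite parity, so for the trans isomer the two substituents are e,e in one chair and a,a in the other.
Chair I (trifluoromethyl axial, acetyl axial): E = 3.65 kcal/mol.
Chair II (trifluoromethyl equatorial, acetyl equatorial): E = 0.00 kcal/mol.
ΔE = 3.65 − 0.00 = 3.65 kcal/mol; chair II is more stable.

3.65 kcal/mol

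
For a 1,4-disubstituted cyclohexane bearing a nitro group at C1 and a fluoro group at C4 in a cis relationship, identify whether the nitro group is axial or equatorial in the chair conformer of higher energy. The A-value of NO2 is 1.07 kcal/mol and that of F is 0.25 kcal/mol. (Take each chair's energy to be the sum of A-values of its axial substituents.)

C1 and C4 have opposite parity, so for the cis isomer the two substituents are one axial and one equatorial in each chair.
Chair I (nitro axial, fluoro equatorial): E = 1.07 kcal/mol.
Chair II (nitro equatorial, fluoro axial): E = 0.25 kcal/mol.
Chair I is the less stable (higher-energy) conformer, and in that chair the nitro group is axial.

axial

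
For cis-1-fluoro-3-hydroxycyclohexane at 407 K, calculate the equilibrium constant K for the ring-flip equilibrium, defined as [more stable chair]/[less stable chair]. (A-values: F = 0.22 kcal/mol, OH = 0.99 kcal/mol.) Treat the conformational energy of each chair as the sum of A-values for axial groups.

K ≈ 4.46

C1 and C3 have the same parity, so for the cis isomer the two substituents are e,e in one chair and a,a in the other.
Chair I (fluoro axial, hydroxyl axial): E = 1.21 kcal/mol; chair II (fluoro equatorial, hydroxyl equatorial): E = 0.00 kcal/mol.
ΔG = 1.21 kcal/mol between the two chairs.
K = exp(ΔG/RT) with R = 1.987×10⁻³ kcal mol⁻¹ K⁻¹ and T = 407 K gives K ≈ 4.46.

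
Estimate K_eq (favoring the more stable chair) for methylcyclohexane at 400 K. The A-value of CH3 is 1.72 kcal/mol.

One chair has the methyl group axial (E = 1.72 kcal/mol) and the other has it equatorial (E = 0).
ΔG = 1.72 kcal/mol between the two chairs.
K = exp(ΔG/RT) with R = 1.987×10⁻³ kcal mol⁻¹ K⁻¹ and T = 400 K gives K ≈ 8.71.

K ≈ 8.71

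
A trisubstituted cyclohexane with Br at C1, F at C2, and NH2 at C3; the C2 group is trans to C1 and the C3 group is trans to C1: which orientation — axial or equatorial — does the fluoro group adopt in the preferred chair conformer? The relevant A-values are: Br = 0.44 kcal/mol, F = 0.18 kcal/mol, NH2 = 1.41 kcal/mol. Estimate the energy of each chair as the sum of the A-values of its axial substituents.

axial

Chair I (bromo axial, fluoro axial, amino equatorial): E = 0.62 kcal/mol.
Chair II (bromo equatorial, fluoro equatorial, amino axial): E = 1.41 kcal/mol.
Chair I is the more stable (lower-energy) conformer, and in that chair the fluoro group is axial.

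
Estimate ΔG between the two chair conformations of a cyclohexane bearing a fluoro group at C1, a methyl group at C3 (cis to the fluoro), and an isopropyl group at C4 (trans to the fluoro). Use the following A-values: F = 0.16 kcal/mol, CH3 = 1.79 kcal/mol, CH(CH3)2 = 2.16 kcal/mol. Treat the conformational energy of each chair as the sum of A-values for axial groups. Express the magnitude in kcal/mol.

4.11 kcal/mol

Chair I (fluoro axial, methyl axial, isopropyl axial): E = 4.11 kcal/mol.
Chair II (fluoro equatorial, methyl equatorial, isopropyl equatorial): E = 0.00 kcal/mol.
ΔE = 4.11 − 0.00 = 4.11 kcal/mol; chair II is more stable.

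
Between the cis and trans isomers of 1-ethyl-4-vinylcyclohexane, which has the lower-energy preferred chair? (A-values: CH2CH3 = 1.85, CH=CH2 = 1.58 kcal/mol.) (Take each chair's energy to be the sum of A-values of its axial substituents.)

trans

At 1,4 positions (parity opposite): cis → (a,e or e,a); trans → (e,e or a,a).
Best chair for cis: E = 1.58 kcal/mol; best chair for trans: E = 0.00 kcal/mol.
The trans isomer is lower by 1.58 kcal/mol.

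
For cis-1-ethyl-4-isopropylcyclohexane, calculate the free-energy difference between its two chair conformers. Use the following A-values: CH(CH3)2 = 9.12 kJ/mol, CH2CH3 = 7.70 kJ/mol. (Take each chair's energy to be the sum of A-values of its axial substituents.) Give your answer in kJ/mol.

C1 and C4 have opposite parity, so for the cis isomer the two substituents are one axial and one equatorial in each chair.
Chair I (isopropyl axial, ethyl equatorial): E = 9.12 kJ/mol.
Chair II (isopropyl equatorial, ethyl axial): E = 7.70 kJ/mol.
ΔE = 9.12 − 7.70 = 1.42 kJ/mol; chair II is more stable.

1.42 kJ/mol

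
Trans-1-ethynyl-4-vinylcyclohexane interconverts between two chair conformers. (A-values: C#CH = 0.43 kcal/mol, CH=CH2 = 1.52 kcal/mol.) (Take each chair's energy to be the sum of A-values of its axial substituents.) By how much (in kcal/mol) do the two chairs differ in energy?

C1 and C4 have opposite parity, so for the trans isomer the two substituents are e,e in one chair and a,a in the other.
Chair I (ethynyl axial, vinyl axial): E = 1.95 kcal/mol.
Chair II (ethynyl equatorial, vinyl equatorial): E = 0.00 kcal/mol.
ΔE = 1.95 − 0.00 = 1.95 kcal/mol; chair II is more stable.

1.95 kcal/mol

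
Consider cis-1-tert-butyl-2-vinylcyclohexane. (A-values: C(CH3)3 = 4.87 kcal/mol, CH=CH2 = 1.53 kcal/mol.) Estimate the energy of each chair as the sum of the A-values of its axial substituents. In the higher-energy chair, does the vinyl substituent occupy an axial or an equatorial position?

equatorial

C1 and C2 have opposite parity, so for the cis isomer the two substituents are one axial and one equatorial in each chair.
Chair I (tert-butyl axial, vinyl equatorial): E = 4.87 kcal/mol.
Chair II (tert-butyl equatorial, vinyl axial): E = 1.53 kcal/mol.
Chair I is the less stable (higher-energy) conformer, and in that chair the vinyl group is equatorial.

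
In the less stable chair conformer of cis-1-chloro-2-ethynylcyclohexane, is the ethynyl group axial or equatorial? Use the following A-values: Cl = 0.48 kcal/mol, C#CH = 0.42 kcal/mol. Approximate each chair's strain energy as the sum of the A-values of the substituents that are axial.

equatorial

C1 and C2 have opposite parity, so for the cis isomer the two substituents are one axial and one equatorial in each chair.
Chair I (chloro axial, ethynyl equatorial): E = 0.48 kcal/mol.
Chair II (chloro equatorial, ethynyl axial): E = 0.42 kcal/mol.
Chair I is the less stable (higher-energy) conformer, and in that chair the ethynyl group is equatorial.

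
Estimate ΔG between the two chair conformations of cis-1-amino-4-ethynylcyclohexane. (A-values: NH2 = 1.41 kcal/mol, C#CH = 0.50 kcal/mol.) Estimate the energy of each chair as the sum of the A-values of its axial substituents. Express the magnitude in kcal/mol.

0.91 kcal/mol

C1 and C4 have opposite parity, so for the cis isomer the two substituents are one axial and one equatorial in each chair.
Chair I (amino axial, ethynyl equatorial): E = 1.41 kcal/mol.
Chair II (amino equatorial, ethynyl axial): E = 0.50 kcal/mol.
ΔE = 1.41 − 0.50 = 0.91 kcal/mol; chair II is more stable.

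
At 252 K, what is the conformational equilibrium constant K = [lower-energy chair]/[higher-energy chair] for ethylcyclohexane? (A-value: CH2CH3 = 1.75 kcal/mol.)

K ≈ 32.9

One chair has the ethyl group axial (E = 1.75 kcal/mol) and the other has it equatorial (E = 0).
ΔG = 1.75 kcal/mol between the two chairs.
K = exp(ΔG/RT) with R = 1.987×10⁻³ kcal mol⁻¹ K⁻¹ and T = 252 K gives K ≈ 32.9.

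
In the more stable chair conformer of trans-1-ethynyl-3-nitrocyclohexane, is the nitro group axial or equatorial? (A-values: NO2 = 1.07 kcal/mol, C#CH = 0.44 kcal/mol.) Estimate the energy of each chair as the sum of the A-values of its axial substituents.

C1 and C3 have the same parity, so for the trans isomer the two substituents are one axial and one equatorial in each chair.
Chair I (nitro axial, ethynyl equatorial): E = 1.07 kcal/mol.
Chair II (nitro equatorial, ethynyl axial): E = 0.44 kcal/mol.
Chair II is the more stable (lower-energy) conformer, and in that chair the nitro group is equatorial.

equatorial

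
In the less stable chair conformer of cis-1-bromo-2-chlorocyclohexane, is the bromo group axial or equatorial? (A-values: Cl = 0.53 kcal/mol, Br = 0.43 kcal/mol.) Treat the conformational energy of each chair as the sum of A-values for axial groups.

C1 and C2 have opposite parity, so for the cis isomer the two substituents are one axial and one equatorial in each chair.
Chair I (chloro axial, bromo equatorial): E = 0.53 kcal/mol.
Chair II (chloro equatorial, bromo axial): E = 0.43 kcal/mol.
Chair I is the less stable (higher-energy) conformer, and in that chair the bromo group is equatorial.

equatorial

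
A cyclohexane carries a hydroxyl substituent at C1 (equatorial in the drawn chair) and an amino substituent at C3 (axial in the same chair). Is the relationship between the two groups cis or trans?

C1 and C3 have the same parity, so their axial bonds point in the same direction.
With same-parity carbons, two substituents on the same face are both axial or both equatorial; opposite faces give one of each.
Here the groups are equatorial/axial → opposite face → trans.

trans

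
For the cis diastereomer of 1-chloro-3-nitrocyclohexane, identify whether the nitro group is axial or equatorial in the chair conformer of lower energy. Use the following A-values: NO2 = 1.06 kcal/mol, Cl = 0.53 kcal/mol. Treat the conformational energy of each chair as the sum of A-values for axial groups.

C1 and C3 have the same parity, so for the cis isomer the two substituents are e,e in one chair and a,a in the other.
Chair I (nitro axial, chloro axial): E = 1.59 kcal/mol.
Chair II (nitro equatorial, chloro equatorial): E = 0.00 kcal/mol.
Chair II is the more stable (lower-energy) conformer, and in that chair the nitro group is equatorial.

equatorial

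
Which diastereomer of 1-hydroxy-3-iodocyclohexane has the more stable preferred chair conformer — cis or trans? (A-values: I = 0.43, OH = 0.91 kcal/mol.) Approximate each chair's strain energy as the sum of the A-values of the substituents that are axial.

At 1,3 positions (parity same): cis → (e,e or a,a); trans → (a,e or e,a).
Best chair for cis: E = 0.00 kcal/mol; best chair for trans: E = 0.43 kcal/mol.
The cis isomer is lower by 0.43 kcal/mol.

cis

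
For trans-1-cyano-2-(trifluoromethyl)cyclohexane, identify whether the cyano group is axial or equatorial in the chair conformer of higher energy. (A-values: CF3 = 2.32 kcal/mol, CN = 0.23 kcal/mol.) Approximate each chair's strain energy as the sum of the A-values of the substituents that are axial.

C1 and C2 have opposite parity, so for the trans isomer the two substituents are e,e in one chair and a,a in the other.
Chair I (trifluoromethyl axial, cyano axial): E = 2.55 kcal/mol.
Chair II (trifluoromethyl equatorial, cyano equatorial): E = 0.00 kcal/mol.
Chair I is the less stable (higher-energy) conformer, and in that chair the cyano group is axial.

axial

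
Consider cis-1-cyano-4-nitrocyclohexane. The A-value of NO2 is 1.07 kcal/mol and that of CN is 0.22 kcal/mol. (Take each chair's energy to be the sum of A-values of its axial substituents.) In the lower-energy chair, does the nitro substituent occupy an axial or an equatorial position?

equatorial

C1 and C4 have opposite parity, so for the cis isomer the two substituents are one axial and one equatorial in each chair.
Chair I (nitro axial, cyano equatorial): E = 1.07 kcal/mol.
Chair II (nitro equatorial, cyano axial): E = 0.22 kcal/mol.
Chair II is the more stable (lower-energy) conformer, and in that chair the nitro group is equatorial.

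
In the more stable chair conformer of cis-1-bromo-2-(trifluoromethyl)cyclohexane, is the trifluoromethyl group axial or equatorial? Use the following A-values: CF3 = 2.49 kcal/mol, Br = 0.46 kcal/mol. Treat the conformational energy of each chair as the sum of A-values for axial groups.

equatorial

C1 and C2 have opposite parity, so for the cis isomer the two substituents are one axial and one equatorial in each chair.
Chair I (trifluoromethyl axial, bromo equatorial): E = 2.49 kcal/mol.
Chair II (trifluoromethyl equatorial, bromo axial): E = 0.46 kcal/mol.
Chair II is the more stable (lower-energy) conformer, and in that chair the trifluoromethyl group is equatorial.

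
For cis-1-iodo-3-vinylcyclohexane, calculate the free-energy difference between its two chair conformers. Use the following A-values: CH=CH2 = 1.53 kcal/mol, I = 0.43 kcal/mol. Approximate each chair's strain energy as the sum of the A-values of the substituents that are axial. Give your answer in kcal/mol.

C1 and C3 have the same parity, so for the cis isomer the two substituents are e,e in one chair and a,a in the other.
Chair I (vinyl axial, iodo axial): E = 1.96 kcal/mol.
Chair II (vinyl equatorial, iodo equatorial): E = 0.00 kcal/mol.
ΔE = 1.96 − 0.00 = 1.96 kcal/mol; chair II is more stable.

1.96 kcal/mol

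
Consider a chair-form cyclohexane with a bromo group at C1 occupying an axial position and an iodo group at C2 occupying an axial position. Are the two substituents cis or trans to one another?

trans

C1 and C2 have opposite parity, so their axial bonds point in opposite directions.
With opposite-parity carbons, two substituents on the same face are one axial and one equatorial; opposite faces give both axial or both equatorial.
Here the groups are axial/axial → opposite face → trans.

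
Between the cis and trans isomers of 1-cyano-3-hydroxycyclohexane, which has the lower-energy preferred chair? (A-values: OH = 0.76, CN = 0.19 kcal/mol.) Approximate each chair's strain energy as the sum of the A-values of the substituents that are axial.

cis

At 1,3 positions (parity same): cis → (e,e or a,a); trans → (a,e or e,a).
Best chair for cis: E = 0.00 kcal/mol; best chair for trans: E = 0.19 kcal/mol.
The cis isomer is lower by 0.19 kcal/mol.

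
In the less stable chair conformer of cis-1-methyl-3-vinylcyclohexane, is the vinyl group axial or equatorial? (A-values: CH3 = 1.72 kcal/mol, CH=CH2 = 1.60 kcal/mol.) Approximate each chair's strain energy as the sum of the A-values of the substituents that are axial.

C1 and C3 have the same parity, so for the cis isomer the two substituents are e,e in one chair and a,a in the other.
Chair I (methyl axial, vinyl axial): E = 3.32 kcal/mol.
Chair II (methyl equatorial, vinyl equatorial): E = 0.00 kcal/mol.
Chair I is the less stable (higher-energy) conformer, and in that chair the vinyl group is axial.

axial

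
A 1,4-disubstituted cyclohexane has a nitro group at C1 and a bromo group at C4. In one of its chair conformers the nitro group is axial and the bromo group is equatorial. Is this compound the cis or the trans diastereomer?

C1 and C4 have opposite parity, so their axial bonds point in opposite directions.
With opposite-parity carbons, two substituents on the same face are one axial and one equatorial; opposite faces give both axial or both equatorial.
Here the groups are axial/equatorial → same face → cis.

cis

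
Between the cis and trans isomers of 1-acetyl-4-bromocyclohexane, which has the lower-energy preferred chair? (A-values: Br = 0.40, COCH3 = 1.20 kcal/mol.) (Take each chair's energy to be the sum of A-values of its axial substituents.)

At 1,4 positions (parity opposite): cis → (a,e or e,a); trans → (e,e or a,a).
Best chair for cis: E = 0.40 kcal/mol; best chair for trans: E = 0.00 kcal/mol.
The trans isomer is lower by 0.40 kcal/mol.

trans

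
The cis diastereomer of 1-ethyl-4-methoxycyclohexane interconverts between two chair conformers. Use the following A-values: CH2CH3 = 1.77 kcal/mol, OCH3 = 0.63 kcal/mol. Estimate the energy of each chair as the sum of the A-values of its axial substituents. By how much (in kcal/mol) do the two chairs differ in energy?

C1 and C4 have opposite parity, so for the cis isomer the two substituents are one axial and one equatorial in each chair.
Chair I (ethyl axial, methoxy equatorial): E = 1.77 kcal/mol.
Chair II (ethyl equatorial, methoxy axial): E = 0.63 kcal/mol.
ΔE = 1.77 − 0.63 = 1.14 kcal/mol; chair II is more stable.

1.14 kcal/mol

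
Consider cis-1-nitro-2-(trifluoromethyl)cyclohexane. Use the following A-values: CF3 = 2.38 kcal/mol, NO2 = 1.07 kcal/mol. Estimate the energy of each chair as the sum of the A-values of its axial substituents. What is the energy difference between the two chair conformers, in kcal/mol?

C1 and C2 have opposite parity, so for the cis isomer the two substituents are one axial and one equatorial in each chair.
Chair I (trifluoromethyl axial, nitro equatorial): E = 2.38 kcal/mol.
Chair II (trifluoromethyl equatorial, nitro axial): E = 1.07 kcal/mol.
ΔE = 2.38 − 1.07 = 1.31 kcal/mol; chair II is more stable.

1.31 kcal/mol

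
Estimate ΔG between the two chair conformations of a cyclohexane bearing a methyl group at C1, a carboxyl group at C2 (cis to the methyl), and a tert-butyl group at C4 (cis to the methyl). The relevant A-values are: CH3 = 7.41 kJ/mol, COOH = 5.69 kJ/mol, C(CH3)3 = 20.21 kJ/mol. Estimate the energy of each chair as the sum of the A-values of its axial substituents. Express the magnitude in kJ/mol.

18.49 kJ/mol

Chair I (methyl axial, carboxyl equatorial, tert-butyl equatorial): E = 7.41 kJ/mol.
Chair II (methyl equatorial, carboxyl axial, tert-butyl axial): E = 25.90 kJ/mol.
ΔE = 25.90 − 7.41 = 18.49 kJ/mol; chair I is more stable.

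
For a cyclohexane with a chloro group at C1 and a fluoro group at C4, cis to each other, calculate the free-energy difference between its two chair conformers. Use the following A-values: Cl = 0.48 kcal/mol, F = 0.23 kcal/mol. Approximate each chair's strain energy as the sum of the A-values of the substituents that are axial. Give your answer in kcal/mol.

0.25 kcal/mol

C1 and C4 have opposite parity, so for the cis isomer the two substituents are one axial and one equatorial in each chair.
Chair I (chloro axial, fluoro equatorial): E = 0.48 kcal/mol.
Chair II (chloro equatorial, fluoro axial): E = 0.23 kcal/mol.
ΔE = 0.48 − 0.23 = 0.25 kcal/mol; chair II is more stable.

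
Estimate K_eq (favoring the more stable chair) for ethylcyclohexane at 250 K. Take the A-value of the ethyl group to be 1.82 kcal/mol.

One chair has the ethyl group axial (E = 1.82 kcal/mol) and the other has it equatorial (E = 0).
ΔG = 1.82 kcal/mol between the two chairs.
K = exp(ΔG/RT) with R = 1.987×10⁻³ kcal mol⁻¹ K⁻¹ and T = 250 K gives K ≈ 39.

K ≈ 39.0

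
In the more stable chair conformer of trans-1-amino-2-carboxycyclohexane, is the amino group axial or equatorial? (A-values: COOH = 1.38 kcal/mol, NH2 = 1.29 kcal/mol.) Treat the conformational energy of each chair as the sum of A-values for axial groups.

equatorial

C1 and C2 have opposite parity, so for the trans isomer the two substituents are e,e in one chair and a,a in the other.
Chair I (carboxyl axial, amino axial): E = 2.67 kcal/mol.
Chair II (carboxyl equatorial, amino equatorial): E = 0.00 kcal/mol.
Chair II is the more stable (lower-energy) conformer, and in that chair the amino group is equatorial.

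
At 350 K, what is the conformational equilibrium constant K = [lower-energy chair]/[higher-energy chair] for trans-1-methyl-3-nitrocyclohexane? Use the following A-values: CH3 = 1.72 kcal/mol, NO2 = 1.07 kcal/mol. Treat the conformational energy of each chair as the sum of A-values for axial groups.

C1 and C3 have the same parity, so for the trans isomer the two substituents are one axial and one equatorial in each chair.
Chair I (methyl axial, nitro equatorial): E = 1.72 kcal/mol; chair II (methyl equatorial, nitro axial): E = 1.07 kcal/mol.
ΔG = 0.65 kcal/mol between the two chairs.
K = exp(ΔG/RT) with R = 1.987×10⁻³ kcal mol⁻¹ K⁻¹ and T = 350 K gives K ≈ 2.55.

K ≈ 2.55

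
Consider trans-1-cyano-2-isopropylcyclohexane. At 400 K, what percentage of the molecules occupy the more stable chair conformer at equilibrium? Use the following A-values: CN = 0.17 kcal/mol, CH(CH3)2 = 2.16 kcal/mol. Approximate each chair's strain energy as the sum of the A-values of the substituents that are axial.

C1 and C2 have opposite parity, so for the trans isomer the two substituents are e,e in one chair and a,a in the other.
Chair I (cyano axial, isopropyl axial): E = 2.33 kcal/mol; chair II (cyano equatorial, isopropyl equatorial): E = 0.00 kcal/mol.
ΔG = 2.33 kcal/mol between the two chairs.
K = exp(ΔG/RT) with R = 1.987×10⁻³ kcal mol⁻¹ K⁻¹ and T = 400 K gives K ≈ 18.8.
Fraction in the lower-energy chair = K/(K+1) = 94.9%.

94.9%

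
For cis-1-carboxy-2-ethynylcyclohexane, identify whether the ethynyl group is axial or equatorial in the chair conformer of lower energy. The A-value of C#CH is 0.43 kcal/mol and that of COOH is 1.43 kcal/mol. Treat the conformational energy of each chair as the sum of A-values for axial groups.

C1 and C2 have opposite parity, so for the cis isomer the two substituents are one axial and one equatorial in each chair.
Chair I (ethynyl axial, carboxyl equatorial): E = 0.43 kcal/mol.
Chair II (ethynyl equatorial, carboxyl axial): E = 1.43 kcal/mol.
Chair I is the more stable (lower-energy) conformer, and in that chair the ethynyl group is axial.

axial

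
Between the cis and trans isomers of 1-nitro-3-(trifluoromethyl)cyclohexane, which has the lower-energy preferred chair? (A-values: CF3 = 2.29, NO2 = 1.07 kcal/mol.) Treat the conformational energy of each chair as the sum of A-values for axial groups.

cis

At 1,3 positions (parity same): cis → (e,e or a,a); trans → (a,e or e,a).
Best chair for cis: E = 0.00 kcal/mol; best chair for trans: E = 1.07 kcal/mol.
The cis isomer is lower by 1.07 kcal/mol.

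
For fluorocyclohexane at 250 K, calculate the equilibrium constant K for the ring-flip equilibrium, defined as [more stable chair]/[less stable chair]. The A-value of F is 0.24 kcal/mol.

One chair has the fluoro group axial (E = 0.24 kcal/mol) and the other has it equatorial (E = 0).
ΔG = 0.24 kcal/mol between the two chairs.
K = exp(ΔG/RT) with R = 1.987×10⁻³ kcal mol⁻¹ K⁻¹ and T = 250 K gives K ≈ 1.62.

K ≈ 1.62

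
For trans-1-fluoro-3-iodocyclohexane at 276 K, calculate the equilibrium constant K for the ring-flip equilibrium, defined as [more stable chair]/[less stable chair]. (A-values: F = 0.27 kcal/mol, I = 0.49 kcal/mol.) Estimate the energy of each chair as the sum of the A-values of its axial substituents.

C1 and C3 have the same parity, so for the trans isomer the two substituents are one axial and one equatorial in each chair.
Chair I (fluoro axial, iodo equatorial): E = 0.27 kcal/mol; chair II (fluoro equatorial, iodo axial): E = 0.49 kcal/mol.
ΔG = 0.22 kcal/mol between the two chairs.
K = exp(ΔG/RT) with R = 1.987×10⁻³ kcal mol⁻¹ K⁻¹ and T = 276 K gives K ≈ 1.49.

K ≈ 1.49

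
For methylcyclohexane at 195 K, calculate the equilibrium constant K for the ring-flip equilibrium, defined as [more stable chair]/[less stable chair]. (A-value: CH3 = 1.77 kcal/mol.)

One chair has the methyl group axial (E = 1.77 kcal/mol) and the other has it equatorial (E = 0).
ΔG = 1.77 kcal/mol between the two chairs.
K = exp(ΔG/RT) with R = 1.987×10⁻³ kcal mol⁻¹ K⁻¹ and T = 195 K gives K ≈ 96.4.

K ≈ 96.4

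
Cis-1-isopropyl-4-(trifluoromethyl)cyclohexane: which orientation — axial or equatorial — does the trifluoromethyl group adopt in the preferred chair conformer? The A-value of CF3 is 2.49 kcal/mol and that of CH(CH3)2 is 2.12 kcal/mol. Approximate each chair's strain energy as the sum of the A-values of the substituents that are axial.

equatorial

C1 and C4 have opposite parity, so for the cis isomer the two substituents are one axial and one equatorial in each chair.
Chair I (trifluoromethyl axial, isopropyl equatorial): E = 2.49 kcal/mol.
Chair II (trifluoromethyl equatorial, isopropyl axial): E = 2.12 kcal/mol.
Chair II is the more stable (lower-energy) conformer, and in that chair the trifluoromethyl group is equatorial.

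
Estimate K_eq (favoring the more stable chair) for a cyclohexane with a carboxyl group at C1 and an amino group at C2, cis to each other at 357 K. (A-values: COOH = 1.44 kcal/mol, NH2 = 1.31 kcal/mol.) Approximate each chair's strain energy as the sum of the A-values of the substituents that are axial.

K ≈ 1.20

C1 and C2 have opposite parity, so for the cis isomer the two substituents are one axial and one equatorial in each chair.
Chair I (carboxyl axial, amino equatorial): E = 1.44 kcal/mol; chair II (carboxyl equatorial, amino axial): E = 1.31 kcal/mol.
ΔG = 0.13 kcal/mol between the two chairs.
K = exp(ΔG/RT) with R = 1.987×10⁻³ kcal mol⁻¹ K⁻¹ and T = 357 K gives K ≈ 1.2.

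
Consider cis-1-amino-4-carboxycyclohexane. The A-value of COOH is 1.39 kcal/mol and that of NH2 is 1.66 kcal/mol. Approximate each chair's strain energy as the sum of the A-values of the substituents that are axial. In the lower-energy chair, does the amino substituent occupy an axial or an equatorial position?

C1 and C4 have opposite parity, so for the cis isomer the two substituents are one axial and one equatorial in each chair.
Chair I (carboxyl axial, amino equatorial): E = 1.39 kcal/mol.
Chair II (carboxyl equatorial, amino axial): E = 1.66 kcal/mol.
Chair I is the more stable (lower-energy) conformer, and in that chair the amino group is equatorial.

equatorial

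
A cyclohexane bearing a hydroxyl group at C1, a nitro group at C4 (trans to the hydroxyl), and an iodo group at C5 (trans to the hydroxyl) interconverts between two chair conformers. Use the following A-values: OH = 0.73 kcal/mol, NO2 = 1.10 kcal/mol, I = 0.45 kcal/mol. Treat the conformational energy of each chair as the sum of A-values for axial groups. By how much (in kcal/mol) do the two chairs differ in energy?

Chair I (hydroxyl axial, nitro axial, iodo equatorial): E = 1.83 kcal/mol.
Chair II (hydroxyl equatorial, nitro equatorial, iodo axial): E = 0.45 kcal/mol.
ΔE = 1.83 − 0.45 = 1.38 kcal/mol; chair II is more stable.

1.38 kcal/mol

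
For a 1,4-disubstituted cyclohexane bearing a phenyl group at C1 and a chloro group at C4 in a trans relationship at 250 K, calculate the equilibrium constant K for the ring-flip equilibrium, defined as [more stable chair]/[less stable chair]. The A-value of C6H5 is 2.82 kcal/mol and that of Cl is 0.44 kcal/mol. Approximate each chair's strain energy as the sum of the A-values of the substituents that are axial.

K ≈ 708

C1 and C4 have opposite parity, so for the trans isomer the two substituents are e,e in one chair and a,a in the other.
Chair I (phenyl axial, chloro axial): E = 3.26 kcal/mol; chair II (phenyl equatorial, chloro equatorial): E = 0.00 kcal/mol.
ΔG = 3.26 kcal/mol between the two chairs.
K = exp(ΔG/RT) with R = 1.987×10⁻³ kcal mol⁻¹ K⁻¹ and T = 250 K gives K ≈ 708.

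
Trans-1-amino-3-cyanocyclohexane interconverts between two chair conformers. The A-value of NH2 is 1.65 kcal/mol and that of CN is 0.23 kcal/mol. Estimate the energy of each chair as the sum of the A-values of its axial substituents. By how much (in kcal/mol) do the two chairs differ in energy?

C1 and C3 have the same parity, so for the trans isomer the two substituents are one axial and one equatorial in each chair.
Chair I (amino axial, cyano equatorial): E = 1.65 kcal/mol.
Chair II (amino equatorial, cyano axial): E = 0.23 kcal/mol.
ΔE = 1.65 − 0.23 = 1.42 kcal/mol; chair II is more stable.

1.42 kcal/mol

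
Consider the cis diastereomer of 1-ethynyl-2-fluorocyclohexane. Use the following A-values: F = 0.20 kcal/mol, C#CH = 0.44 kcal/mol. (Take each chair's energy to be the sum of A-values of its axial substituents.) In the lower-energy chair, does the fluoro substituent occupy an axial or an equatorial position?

C1 and C2 have opposite parity, so for the cis isomer the two substituents are one axial and one equatorial in each chair.
Chair I (fluoro axial, ethynyl equatorial): E = 0.20 kcal/mol.
Chair II (fluoro equatorial, ethynyl axial): E = 0.44 kcal/mol.
Chair I is the more stable (lower-energy) conformer, and in that chair the fluoro group is axial.

axial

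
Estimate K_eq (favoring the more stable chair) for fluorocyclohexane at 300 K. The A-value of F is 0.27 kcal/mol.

K ≈ 1.57

One chair has the fluoro group axial (E = 0.27 kcal/mol) and the other has it equatorial (E = 0).
ΔG = 0.27 kcal/mol between the two chairs.
K = exp(ΔG/RT) with R = 1.987×10⁻³ kcal mol⁻¹ K⁻¹ and T = 300 K gives K ≈ 1.57.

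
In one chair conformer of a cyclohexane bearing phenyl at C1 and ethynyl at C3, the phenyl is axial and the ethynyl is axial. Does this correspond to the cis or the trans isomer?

cis

C1 and C3 have the same parity, so their axial bonds point in the same direction.
With same-parity carbons, two substituents on the same face are both axial or both equatorial; opposite faces give one of each.
Here the groups are axial/axial → same face → cis.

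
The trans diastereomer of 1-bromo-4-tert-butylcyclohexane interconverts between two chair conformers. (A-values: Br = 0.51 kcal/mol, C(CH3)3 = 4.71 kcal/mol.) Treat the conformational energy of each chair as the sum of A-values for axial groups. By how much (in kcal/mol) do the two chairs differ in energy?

5.22 kcal/mol

C1 and C4 have opposite parity, so for the trans isomer the two substituents are e,e in one chair and a,a in the other.
Chair I (bromo axial, tert-butyl axial): E = 5.22 kcal/mol.
Chair II (bromo equatorial, tert-butyl equatorial): E = 0.00 kcal/mol.
ΔE = 5.22 − 0.00 = 5.22 kcal/mol; chair II is more stable.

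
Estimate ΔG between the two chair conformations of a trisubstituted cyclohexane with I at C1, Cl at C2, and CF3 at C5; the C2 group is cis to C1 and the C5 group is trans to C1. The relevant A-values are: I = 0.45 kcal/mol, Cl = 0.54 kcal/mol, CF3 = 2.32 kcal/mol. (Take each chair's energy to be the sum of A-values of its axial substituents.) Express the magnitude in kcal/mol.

2.41 kcal/mol

Chair I (iodo axial, chloro equatorial, trifluoromethyl equatorial): E = 0.45 kcal/mol.
Chair II (iodo equatorial, chloro axial, trifluoromethyl axial): E = 2.86 kcal/mol.
ΔE = 2.86 − 0.45 = 2.41 kcal/mol; chair I is more stable.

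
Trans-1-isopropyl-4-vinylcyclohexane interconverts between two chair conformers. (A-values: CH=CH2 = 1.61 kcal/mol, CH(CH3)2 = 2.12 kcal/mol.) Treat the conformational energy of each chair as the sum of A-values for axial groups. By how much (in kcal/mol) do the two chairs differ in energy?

C1 and C4 have opposite parity, so for the trans isomer the two substituents are e,e in one chair and a,a in the other.
Chair I (vinyl axial, isopropyl axial): E = 3.73 kcal/mol.
Chair II (vinyl equatorial, isopropyl equatorial): E = 0.00 kcal/mol.
ΔE = 3.73 − 0.00 = 3.73 kcal/mol; chair II is more stable.

3.73 kcal/mol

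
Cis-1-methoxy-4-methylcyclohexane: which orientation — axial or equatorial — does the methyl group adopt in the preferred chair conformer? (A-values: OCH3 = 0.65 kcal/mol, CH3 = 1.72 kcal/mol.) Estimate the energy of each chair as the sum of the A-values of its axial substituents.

equatorial

C1 and C4 have opposite parity, so for the cis isomer the two substituents are one axial and one equatorial in each chair.
Chair I (methoxy axial, methyl equatorial): E = 0.65 kcal/mol.
Chair II (methoxy equatorial, methyl axial): E = 1.72 kcal/mol.
Chair I is the more stable (lower-energy) conformer, and in that chair the methyl group is equatorial.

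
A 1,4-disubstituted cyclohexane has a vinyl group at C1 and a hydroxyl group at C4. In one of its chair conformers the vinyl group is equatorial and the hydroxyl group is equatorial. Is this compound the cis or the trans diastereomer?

trans

C1 and C4 have opposite parity, so their axial bonds point in opposite directions.
With opposite-parity carbons, two substituents on the same face are one axial and one equatorial; opposite faces give both axial or both equatorial.
Here the groups are equatorial/equatorial → opposite face → trans.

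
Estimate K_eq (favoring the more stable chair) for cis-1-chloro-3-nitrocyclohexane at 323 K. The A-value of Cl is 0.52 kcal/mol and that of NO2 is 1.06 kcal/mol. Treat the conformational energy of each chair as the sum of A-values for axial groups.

C1 and C3 have the same parity, so for the cis isomer the two substituents are e,e in one chair and a,a in the other.
Chair I (chloro axial, nitro axial): E = 1.58 kcal/mol; chair II (chloro equatorial, nitro equatorial): E = 0.00 kcal/mol.
ΔG = 1.58 kcal/mol between the two chairs.
K = exp(ΔG/RT) with R = 1.987×10⁻³ kcal mol⁻¹ K⁻¹ and T = 323 K gives K ≈ 11.7.

K ≈ 11.7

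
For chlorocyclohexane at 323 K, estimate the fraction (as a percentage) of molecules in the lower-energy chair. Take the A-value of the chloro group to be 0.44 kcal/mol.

One chair has the chloro group axial (E = 0.44 kcal/mol) and the other has it equatorial (E = 0).
ΔG = 0.44 kcal/mol between the two chairs.
K = exp(ΔG/RT) with R = 1.987×10⁻³ kcal mol⁻¹ K⁻¹ and T = 323 K gives K ≈ 1.98.
Fraction in the lower-energy chair = K/(K+1) = 66.5%.

66.5%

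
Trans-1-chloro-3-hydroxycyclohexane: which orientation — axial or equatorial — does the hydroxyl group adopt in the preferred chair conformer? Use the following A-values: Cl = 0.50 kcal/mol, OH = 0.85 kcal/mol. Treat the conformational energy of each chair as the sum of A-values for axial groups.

C1 and C3 have the same parity, so for the trans isomer the two substituents are one axial and one equatorial in each chair.
Chair I (chloro axial, hydroxyl equatorial): E = 0.50 kcal/mol.
Chair II (chloro equatorial, hydroxyl axial): E = 0.85 kcal/mol.
Chair I is the more stable (lower-energy) conformer, and in that chair the hydroxyl group is equatorial.

equatorial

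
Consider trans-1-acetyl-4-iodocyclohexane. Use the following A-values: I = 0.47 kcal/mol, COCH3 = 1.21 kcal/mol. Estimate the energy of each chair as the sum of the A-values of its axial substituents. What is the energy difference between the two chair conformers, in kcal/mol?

C1 and C4 have opposite parity, so for the trans isomer the two substituents are e,e in one chair and a,a in the other.
Chair I (iodo axial, acetyl axial): E = 1.68 kcal/mol.
Chair II (iodo equatorial, acetyl equatorial): E = 0.00 kcal/mol.
ΔE = 1.68 − 0.00 = 1.68 kcal/mol; chair II is more stable.

1.68 kcal/mol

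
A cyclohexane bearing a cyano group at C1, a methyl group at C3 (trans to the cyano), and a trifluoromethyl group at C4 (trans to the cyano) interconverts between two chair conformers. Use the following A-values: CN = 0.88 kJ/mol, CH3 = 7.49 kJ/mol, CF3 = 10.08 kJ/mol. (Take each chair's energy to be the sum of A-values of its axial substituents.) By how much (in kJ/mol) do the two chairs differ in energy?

Chair I (cyano axial, methyl equatorial, trifluoromethyl axial): E = 10.96 kJ/mol.
Chair II (cyano equatorial, methyl axial, trifluoromethyl equatorial): E = 7.49 kJ/mol.
ΔE = 10.96 − 7.49 = 3.47 kJ/mol; chair II is more stable.

3.47 kJ/mol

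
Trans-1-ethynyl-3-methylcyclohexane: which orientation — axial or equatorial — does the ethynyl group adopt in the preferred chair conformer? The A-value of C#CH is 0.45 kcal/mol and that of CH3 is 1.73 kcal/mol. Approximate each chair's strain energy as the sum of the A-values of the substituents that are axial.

axial

C1 and C3 have the same parity, so for the trans isomer the two substituents are one axial and one equatorial in each chair.
Chair I (ethynyl axial, methyl equatorial): E = 0.45 kcal/mol.
Chair II (ethynyl equatorial, methyl axial): E = 1.73 kcal/mol.
Chair I is the more stable (lower-energy) conformer, and in that chair the ethynyl group is axial.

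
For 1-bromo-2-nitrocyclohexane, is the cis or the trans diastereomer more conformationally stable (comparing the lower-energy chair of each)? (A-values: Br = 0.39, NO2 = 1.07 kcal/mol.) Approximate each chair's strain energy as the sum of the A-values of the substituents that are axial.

trans

At 1,2 positions (parity opposite): cis → (a,e or e,a); trans → (e,e or a,a).
Best chair for cis: E = 0.39 kcal/mol; best chair for trans: E = 0.00 kcal/mol.
The trans isomer is lower by 0.39 kcal/mol.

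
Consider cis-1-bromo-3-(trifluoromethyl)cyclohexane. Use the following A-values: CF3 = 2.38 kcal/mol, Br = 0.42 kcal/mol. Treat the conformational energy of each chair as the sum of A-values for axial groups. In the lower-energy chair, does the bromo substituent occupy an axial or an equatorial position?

C1 and C3 have the same parity, so for the cis isomer the two substituents are e,e in one chair and a,a in the other.
Chair I (trifluoromethyl axial, bromo axial): E = 2.80 kcal/mol.
Chair II (trifluoromethyl equatorial, bromo equatorial): E = 0.00 kcal/mol.
Chair II is the more stable (lower-energy) conformer, and in that chair the bromo group is equatorial.

equatorial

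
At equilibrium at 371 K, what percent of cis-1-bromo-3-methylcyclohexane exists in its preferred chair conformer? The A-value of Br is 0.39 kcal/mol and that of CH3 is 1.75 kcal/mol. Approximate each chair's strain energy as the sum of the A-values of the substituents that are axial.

94.8%

C1 and C3 have the same parity, so for the cis isomer the two substituents are e,e in one chair and a,a in the other.
Chair I (bromo axial, methyl axial): E = 2.14 kcal/mol; chair II (bromo equatorial, methyl equatorial): E = 0.00 kcal/mol.
ΔG = 2.14 kcal/mol between the two chairs.
K = exp(ΔG/RT) with R = 1.987×10⁻³ kcal mol⁻¹ K⁻¹ and T = 371 K gives K ≈ 18.2.
Fraction in the lower-energy chair = K/(K+1) = 94.8%.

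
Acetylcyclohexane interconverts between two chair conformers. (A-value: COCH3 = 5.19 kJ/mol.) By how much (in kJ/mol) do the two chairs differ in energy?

A monosubstituted cyclohexane has one chair with the acetyl group axial (E = A = 5.19 kJ/mol) and one with it equatorial (E = 0).
ΔE = 5.19 − 0 = 5.19 kJ/mol.

5.19 kJ/mol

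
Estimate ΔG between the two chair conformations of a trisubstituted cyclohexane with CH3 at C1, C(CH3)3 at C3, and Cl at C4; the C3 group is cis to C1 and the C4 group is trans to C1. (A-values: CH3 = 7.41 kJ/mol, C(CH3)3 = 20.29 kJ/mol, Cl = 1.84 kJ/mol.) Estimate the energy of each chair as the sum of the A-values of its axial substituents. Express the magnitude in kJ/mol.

29.54 kJ/mol

Chair I (methyl axial, tert-butyl axial, chloro axial): E = 29.54 kJ/mol.
Chair II (methyl equatorial, tert-butyl equatorial, chloro equatorial): E = 0.00 kJ/mol.
ΔE = 29.54 − 0.00 = 29.54 kJ/mol; chair II is more stable.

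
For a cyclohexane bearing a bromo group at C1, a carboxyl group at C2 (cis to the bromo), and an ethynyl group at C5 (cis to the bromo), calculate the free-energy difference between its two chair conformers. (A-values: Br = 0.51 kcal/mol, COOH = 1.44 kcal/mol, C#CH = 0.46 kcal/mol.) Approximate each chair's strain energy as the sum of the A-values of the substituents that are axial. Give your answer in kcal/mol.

0.47 kcal/mol

Chair I (bromo axial, carboxyl equatorial, ethynyl axial): E = 0.97 kcal/mol.
Chair II (bromo equatorial, carboxyl axial, ethynyl equatorial): E = 1.44 kcal/mol.
ΔE = 1.44 − 0.97 = 0.47 kcal/mol; chair I is more stable.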